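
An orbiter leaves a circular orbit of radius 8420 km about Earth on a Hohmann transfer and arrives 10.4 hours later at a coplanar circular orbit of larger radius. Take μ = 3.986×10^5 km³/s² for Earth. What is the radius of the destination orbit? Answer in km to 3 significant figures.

r₂ = 68400 km

Transfer time t = 10.4 hours = 37440 s, and t = π√(a_t³/μ).
So a_t = (μ t²/π²)^(1/3) = (3.986×10^5 × (37440)² / π²)^(1/3) = 38398 km.
Since a_t = (r₁ + r₂)/2, r₂ = 2a_t − r₁ = 2×38398 − 8420 = 68376 km.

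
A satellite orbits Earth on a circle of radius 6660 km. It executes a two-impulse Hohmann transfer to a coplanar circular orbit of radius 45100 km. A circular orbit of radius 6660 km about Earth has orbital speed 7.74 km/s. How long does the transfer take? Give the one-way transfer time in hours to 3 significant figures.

From the circular-orbit relation v² = μ/r at r = 6660 km: μ = v²r = (7.74)² × 6660 = 3.98985×10^5 km³/s².
The Hohmann ellipse has a_t = (r₁ + r₂)/2 = 25880 km.
By Kepler's third law the transfer-orbit period is T = 2π√(a_t³/μ), so t = T/2 = 20710 s.
Converting: 20710 s ÷ 3600 s/hour = 5.75 hours.

t = 5.75 hours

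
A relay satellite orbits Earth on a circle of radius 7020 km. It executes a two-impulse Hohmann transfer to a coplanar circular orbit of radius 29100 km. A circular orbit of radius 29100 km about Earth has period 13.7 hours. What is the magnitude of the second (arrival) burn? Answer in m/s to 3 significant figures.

From Kepler's third law T² = 4π²r³/μ at r = 29100 km, T = 13.7 hours = 13.7 × 3600 s = 49320 s: μ = 4π²r³/T² = 3.99938×10^5 km³/s².
Semi-major axis of the transfer orbit: a_t = (7020 + 29100)/2 = 18060 km.
On the circular orbit at r = 29100 km, v_c = √(μ/r) = 3.707 km/s.
Vis-viva on the transfer ellipse at r = 29100 km gives v_t = √[μ(2/r − 1/a_t)] = 2.311 km/s.
Δv₂ = |v_t − v_c| = |2.311 − 3.707| = 1.396 km/s.

Δv₂ = 1400 m/s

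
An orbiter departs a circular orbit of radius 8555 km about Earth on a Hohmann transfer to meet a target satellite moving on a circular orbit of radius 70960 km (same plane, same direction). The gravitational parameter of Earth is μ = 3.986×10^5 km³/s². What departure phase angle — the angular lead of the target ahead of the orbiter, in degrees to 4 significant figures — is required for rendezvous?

φ = 104.5°

The Hohmann ellipse has a_t = (r₁ + r₂)/2 = 39757.5 km.
The half-period of the transfer ellipse is t = π√(a_t³/μ) = 39447 s.
Target angular speed ω₂ = √(μ/r₂³) = 3.3400×10^-5 rad/s.
Angle swept by the target during transfer: ω₂·t = 1.3175 rad = 75.49°.
The orbiter traverses 180° on the transfer ellipse, so the target must lead by 180° − 75.49° = 104.5°.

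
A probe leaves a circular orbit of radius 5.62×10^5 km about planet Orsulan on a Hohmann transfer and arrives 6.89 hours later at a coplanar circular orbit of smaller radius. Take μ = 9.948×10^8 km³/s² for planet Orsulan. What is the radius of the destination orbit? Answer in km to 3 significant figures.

r₂ = 2.30×10^5 km

Transfer time t = 6.89 hours = 24804 s, and t = π√(a_t³/μ).
So a_t = (μ t²/π²)^(1/3) = (9.948×10^8 × (24804)² / π²)^(1/3) = 3.9582×10^5 km.
Since a_t = (r₁ + r₂)/2, r₂ = 2a_t − r₁ = 2×3.9582×10^5 − 5.620×10^5 = 2.2964×10^5 km.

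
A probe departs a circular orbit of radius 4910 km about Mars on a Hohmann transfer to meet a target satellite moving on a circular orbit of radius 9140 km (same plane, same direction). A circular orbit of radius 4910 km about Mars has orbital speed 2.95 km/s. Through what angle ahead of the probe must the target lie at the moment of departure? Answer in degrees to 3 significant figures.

φ = 58.7°

From the circular-orbit relation v² = μ/r at r = 4910 km: μ = v²r = (2.95)² × 4910 = 42729.3 km³/s².
Semi-major axis of the transfer orbit: a_t = (4910 + 9140)/2 = 7025 km.
Transfer time t = π√(a_t³/μ) = 8949 s.
The target's mean motion on its circular orbit is ω₂ = √(μ/r₂³) = 2.366×10^-4 rad/s.
Angle swept by the target during transfer: ω₂·t = 2.117 rad = 121.3°.
Arrival is 180° from departure on the ellipse, so φ = 180° − 121.3° = 58.7°.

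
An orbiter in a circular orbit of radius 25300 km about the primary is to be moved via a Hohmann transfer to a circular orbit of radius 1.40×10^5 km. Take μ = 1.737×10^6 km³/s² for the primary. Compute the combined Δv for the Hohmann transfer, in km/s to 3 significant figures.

Transfer-ellipse semi-major axis a_t = (r₁ + r₂)/2 = (25300 + 1.400×10^5)/2 = 82650 km.
At r₁ the circular-orbit speed is v₁ = √(μ/r₁) = 8.2859 km/s.
On the transfer ellipse at r₁, vis-viva equation gives v_p = √[μ(2/r₁ − 1/a_t)] = 10.784 km/s.
First burn Δv₁ = |v_p − v₁| = 2.498 km/s.
Circular speed at r₂: v₂ = √(μ/r₂) = 3.5224 km/s.
Transfer-orbit speed at r₂: v_a = √[μ(2/r₂ − 1/a_t)] = 1.9488 km/s.
Second burn Δv₂ = |v₂ − v_a| = 1.574 km/s.
Δv = Δv₁ + Δv₂ = 2.498 + 1.574 = 4.072 km/s.

Δv = 4.07 km/s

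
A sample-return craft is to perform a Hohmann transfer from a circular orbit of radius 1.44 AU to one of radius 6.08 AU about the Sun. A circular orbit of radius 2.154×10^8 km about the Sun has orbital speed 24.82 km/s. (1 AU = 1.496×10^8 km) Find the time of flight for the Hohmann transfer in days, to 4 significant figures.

From the circular-orbit relation v² = μ/r at r = 2.154×10^8 km: μ = v²r = (24.82)² × 2.154×10^8 = 1.32693×10^11 km³/s².
In km: r₁ = 1.44 × 1.496×10^8 = 2.15424×10^8 km; r₂ = 6.08 × 1.496×10^8 = 9.09568×10^8 km.
Semi-major axis of the transfer orbit: a_t = (2.15424×10^8 + 9.09568×10^8)/2 = 5.62496×10^8 km.
Half the transfer-orbit period gives t = π√(a_t³/μ) = 1.151×10^8 s.
Converting: 1.151×10^8 s ÷ 86400 s/day = 1332 days.

t = 1332 days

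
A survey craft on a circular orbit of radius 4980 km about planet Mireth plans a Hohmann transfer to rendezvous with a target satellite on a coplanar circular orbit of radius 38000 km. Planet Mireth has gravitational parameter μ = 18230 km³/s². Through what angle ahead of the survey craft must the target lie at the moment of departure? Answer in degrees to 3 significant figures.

φ = 103°

Transfer-ellipse semi-major axis a_t = (r₁ + r₂)/2 = (4980 + 38000)/2 = 21490 km.
Transfer time t = π√(a_t³/μ) = 73300 s.
Target angular speed ω₂ = √(μ/r₂³) = 1.823×10^-5 rad/s.
Angle swept by the target during transfer: ω₂·t = 1.336 rad = 76.55°.
Arrival is 180° from departure on the ellipse, so φ = 180° − 76.55° = 103°.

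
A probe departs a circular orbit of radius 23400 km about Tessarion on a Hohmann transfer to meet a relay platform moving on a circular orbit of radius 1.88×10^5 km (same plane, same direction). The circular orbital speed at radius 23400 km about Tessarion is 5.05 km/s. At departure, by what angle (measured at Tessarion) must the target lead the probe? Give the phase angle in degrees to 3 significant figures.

From the circular-orbit relation v² = μ/r at r = 23400 km: μ = v²r = (5.05)² × 23400 = 5.96758×10^5 km³/s².
Transfer-ellipse semi-major axis a_t = (r₁ + r₂)/2 = (23400 + 1.880×10^5)/2 = 1.057×10^5 km.
The half-period of the transfer ellipse is t = π√(a_t³/μ) = 1.3975×10^5 s.
The target's mean motion on its circular orbit is ω₂ = √(μ/r₂³) = 9.4768×10^-6 rad/s.
Angle swept by the target during transfer: ω₂·t = 1.3244 rad = 75.88°.
The probe traverses 180° on the transfer ellipse, so the target must lead by 180° − 75.88° = 104°.

φ = 104°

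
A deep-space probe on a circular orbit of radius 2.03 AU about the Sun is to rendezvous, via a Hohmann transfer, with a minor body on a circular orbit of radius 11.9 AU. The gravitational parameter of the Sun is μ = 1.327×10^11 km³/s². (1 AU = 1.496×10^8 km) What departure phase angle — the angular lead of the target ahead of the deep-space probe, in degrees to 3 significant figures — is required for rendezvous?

φ = 99.4°

In km: r₁ = 2.03 × 1.496×10^8 = 3.03688×10^8 km; r₂ = 11.9 × 1.496×10^8 = 1.78024×10^9 km.
Semi-major axis of the transfer orbit: a_t = (3.03688×10^8 + 1.78024×10^9)/2 = 1.041964×10^9 km.
Transfer time t = π√(a_t³/μ) = 2.9006×10^8 s.
Target angular speed ω₂ = √(μ/r₂³) = 4.8497×10^-9 rad/s.
Angle swept by the target during transfer: ω₂·t = 1.4067 rad = 80.60°.
The deep-space probe traverses 180° on the transfer ellipse, so the target must lead by 180° − 80.60° = 99.4°.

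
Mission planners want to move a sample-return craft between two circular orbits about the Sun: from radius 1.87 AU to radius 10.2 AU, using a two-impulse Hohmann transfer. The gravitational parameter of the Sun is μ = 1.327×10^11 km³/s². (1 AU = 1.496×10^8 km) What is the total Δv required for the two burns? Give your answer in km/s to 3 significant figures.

Δv = 10.7 km/s

In km: r₁ = 1.87 × 1.496×10^8 = 2.79752×10^8 km; r₂ = 10.2 × 1.496×10^8 = 1.52592×10^9 km.
Semi-major axis of the transfer orbit: a_t = (2.79752×10^8 + 1.52592×10^9)/2 = 9.02836×10^8 km.
At r₁ the circular-orbit speed is v₁ = √(μ/r₁) = 21.780 km/s.
On the transfer ellipse at r₁, vis-viva equation gives v_p = √[μ(2/r₁ − 1/a_t)] = 28.315 km/s.
First burn Δv₁ = |v_p − v₁| = 6.535 km/s.
At r₂, v₂ = √(μ/r₂) = 9.325 km/s.
Transfer-orbit speed at r₂: v_a = √[μ(2/r₂ − 1/a_t)] = 5.191 km/s.
Second burn Δv₂ = |v₂ − v_a| = 4.134 km/s.
Δv = Δv₁ + Δv₂ = 6.535 + 4.134 = 10.67 km/s.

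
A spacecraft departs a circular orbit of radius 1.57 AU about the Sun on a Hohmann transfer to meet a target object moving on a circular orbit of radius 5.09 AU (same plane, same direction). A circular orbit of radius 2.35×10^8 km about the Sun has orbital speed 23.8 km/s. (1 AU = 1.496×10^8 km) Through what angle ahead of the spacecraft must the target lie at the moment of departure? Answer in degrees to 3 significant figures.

From the circular-orbit relation v² = μ/r at r = 2.35×10^8 km: μ = v²r = (23.8)² × 2.35×10^8 = 1.33113×10^11 km³/s².
In km: r₁ = 1.57 × 1.496×10^8 = 2.34872×10^8 km; r₂ = 5.09 × 1.496×10^8 = 7.61464×10^8 km.
The Hohmann ellipse has a_t = (r₁ + r₂)/2 = 4.98168×10^8 km.
Transfer time t = π√(a_t³/μ) = 9.5742×10^7 s.
Target angular speed ω₂ = √(μ/r₂³) = 1.7363×10^-8 rad/s.
Angle swept by the target during transfer: ω₂·t = 1.6624 rad = 95.249°.
The spacecraft traverses 180° on the transfer ellipse, so the target must lead by 180° − 95.249° = 84.8°.

φ = 84.8°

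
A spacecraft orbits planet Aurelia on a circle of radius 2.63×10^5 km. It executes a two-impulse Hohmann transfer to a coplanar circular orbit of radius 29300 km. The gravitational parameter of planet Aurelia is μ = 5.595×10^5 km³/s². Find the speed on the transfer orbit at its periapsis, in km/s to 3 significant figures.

v = 5.86 km/s

The Hohmann ellipse has a_t = (r₁ + r₂)/2 = 1.4615×10^5 km.
At periapsis, r = 29300 km.
From the vis-viva equation, v = √[μ(2/r − 1/a_t)] = 5.862 km/s.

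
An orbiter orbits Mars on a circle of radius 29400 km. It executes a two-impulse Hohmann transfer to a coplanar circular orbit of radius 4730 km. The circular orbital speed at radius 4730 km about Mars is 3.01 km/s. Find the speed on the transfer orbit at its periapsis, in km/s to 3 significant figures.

From the circular-orbit relation v² = μ/r at r = 4730 km: μ = v²r = (3.01)² × 4730 = 42854.3 km³/s².
Transfer-ellipse semi-major axis a_t = (r₁ + r₂)/2 = (29400 + 4730)/2 = 17065 km.
At periapsis, r = 4730 km.
Vis-viva: v = √[μ(2/r − 1/a_t)] = √[42854.3 × (2/4730 − 1/17065)] = 3.951 km/s.

v = 3.95 km/s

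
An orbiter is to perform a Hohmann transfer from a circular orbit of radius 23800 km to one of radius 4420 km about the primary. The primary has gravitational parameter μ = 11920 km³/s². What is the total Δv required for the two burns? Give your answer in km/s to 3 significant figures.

Semi-major axis of the transfer orbit: a_t = (23800 + 4420)/2 = 14110 km.
At r₁ the circular-orbit speed is v₁ = √(μ/r₁) = 0.7077 km/s.
Transfer-orbit speed at r₁ (v² = μ(2/r − 1/a)): v_a = √[μ(2/r₁ − 1/a_t)] = 0.3961 km/s.
First burn Δv₁ = |v_a − v₁| = 0.3116 km/s.
At r₂, v₂ = √(μ/r₂) = 1.6422 km/s.
Transfer-orbit speed at r₂: v_p = √[μ(2/r₂ − 1/a_t)] = 2.1328 km/s.
Second burn Δv₂ = |v₂ − v_p| = 0.4906 km/s.
Δv = Δv₁ + Δv₂ = 0.3116 + 0.4906 = 0.8022 km/s.

Δv = 0.802 km/s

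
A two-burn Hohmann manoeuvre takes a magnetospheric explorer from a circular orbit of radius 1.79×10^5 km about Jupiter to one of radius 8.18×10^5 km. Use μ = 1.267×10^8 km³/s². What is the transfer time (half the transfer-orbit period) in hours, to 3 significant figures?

Transfer-ellipse semi-major axis a_t = (r₁ + r₂)/2 = (1.790×10^5 + 8.180×10^5)/2 = 4.985×10^5 km.
Transfer time t = π√(a_t³/μ) = π√((4.985×10^5)³ / 1.267×10^8) = 98230 s.
Converting: 98230 s ÷ 3600 s/hour = 27.3 hours.

t = 27.3 hours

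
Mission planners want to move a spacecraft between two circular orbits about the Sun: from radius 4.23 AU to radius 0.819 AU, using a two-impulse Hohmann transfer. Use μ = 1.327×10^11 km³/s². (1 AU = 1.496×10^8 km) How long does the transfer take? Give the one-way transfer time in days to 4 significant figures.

In km: r₁ = 4.23 × 1.496×10^8 = 6.32808×10^8 km; r₂ = 0.819 × 1.496×10^8 = 1.225224×10^8 km.
The Hohmann ellipse has a_t = (r₁ + r₂)/2 = 3.776652×10^8 km.
By Kepler's third law the transfer-orbit period is T = 2π√(a_t³/μ), so t = T/2 = 6.330×10^7 s.
Converting: 6.330×10^7 s ÷ 86400 s/day = 732.6 days.

t = 732.6 days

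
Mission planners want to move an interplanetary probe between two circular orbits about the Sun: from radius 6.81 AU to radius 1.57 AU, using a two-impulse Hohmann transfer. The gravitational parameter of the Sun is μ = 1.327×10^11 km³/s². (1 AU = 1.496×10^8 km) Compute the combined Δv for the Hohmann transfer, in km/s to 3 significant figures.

In km: r₁ = 6.81 × 1.496×10^8 = 1.018776×10^9 km; r₂ = 1.57 × 1.496×10^8 = 2.34872×10^8 km.
The Hohmann ellipse has a_t = (r₁ + r₂)/2 = 6.26824×10^8 km.
At r₁ the circular-orbit speed is v₁ = √(μ/r₁) = 11.413 km/s.
Transfer-orbit speed at r₁ (vis-viva equation): v_a = √[μ(2/r₁ − 1/a_t)] = 6.9862 km/s.
First burn Δv₁ = |v_a − v₁| = 4.427 km/s.
At r₂, v₂ = √(μ/r₂) = 23.769 km/s.
Transfer-orbit speed at r₂: v_p = √[μ(2/r₂ − 1/a_t)] = 30.303 km/s.
Second burn Δv₂ = |v₂ − v_p| = 6.534 km/s.
Total Δv = Δv₁ + Δv₂ = 10.96 km/s.

Δv = 11.0 km/s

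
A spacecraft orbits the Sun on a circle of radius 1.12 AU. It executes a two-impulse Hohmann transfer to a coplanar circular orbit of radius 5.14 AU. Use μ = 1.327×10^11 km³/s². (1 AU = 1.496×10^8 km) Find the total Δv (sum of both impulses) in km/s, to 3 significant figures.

In km: r₁ = 1.12 × 1.496×10^8 = 1.67552×10^8 km; r₂ = 5.14 × 1.496×10^8 = 7.68944×10^8 km.
Semi-major axis of the transfer orbit: a_t = (1.67552×10^8 + 7.68944×10^8)/2 = 4.68248×10^8 km.
At r₁ the circular-orbit speed is v₁ = √(μ/r₁) = 28.1424 km/s.
Transfer-orbit speed at r₁ (v² = μ(2/r − 1/a)): v_p = √[μ(2/r₁ − 1/a_t)] = 36.0637 km/s.
First burn Δv₁ = |v_p − v₁| = 7.921 km/s.
Circular speed at r₂: v₂ = √(μ/r₂) = 13.137 km/s.
Transfer-orbit speed at r₂: v_a = √[μ(2/r₂ − 1/a_t)] = 7.8582 km/s.
Second burn Δv₂ = |v₂ − v_a| = 5.279 km/s.
Total Δv = Δv₁ + Δv₂ = 13.20 km/s.

Δv = 13.2 km/s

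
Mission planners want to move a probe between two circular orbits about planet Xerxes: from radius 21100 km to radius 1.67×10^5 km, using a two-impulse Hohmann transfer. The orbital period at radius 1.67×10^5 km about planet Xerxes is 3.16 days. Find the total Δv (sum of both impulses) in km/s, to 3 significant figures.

Δv = 5.62 km/s

From Kepler's third law T² = 4π²r³/μ at r = 1.67×10^5 km, T = 3.16 days = 3.16 × 86400 s = 2.73024×10^5 s: μ = 4π²r³/T² = 2.46665×10^6 km³/s².
Transfer-ellipse semi-major axis a_t = (r₁ + r₂)/2 = (21100 + 1.670×10^5)/2 = 94050 km.
At r₁ the circular-orbit speed is v₁ = √(μ/r₁) = 10.8122 km/s.
On the transfer ellipse at r₁, v² = μ(2/r − 1/a) gives v_p = √[μ(2/r₁ − 1/a_t)] = 14.4076 km/s.
First burn Δv₁ = |v_p − v₁| = 3.595 km/s.
Circular speed at r₂: v₂ = √(μ/r₂) = 3.843 km/s.
Transfer-orbit speed at r₂: v_a = √[μ(2/r₂ − 1/a_t)] = 1.820 km/s.
Second burn Δv₂ = |v₂ − v_a| = 2.023 km/s.
Δv = Δv₁ + Δv₂ = 3.595 + 2.023 = 5.618 km/s.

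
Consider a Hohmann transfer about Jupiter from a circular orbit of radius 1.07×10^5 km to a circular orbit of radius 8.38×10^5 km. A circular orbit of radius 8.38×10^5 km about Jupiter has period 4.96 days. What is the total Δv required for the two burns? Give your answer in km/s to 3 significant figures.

Δv = 17.8 km/s

From Kepler's third law T² = 4π²r³/μ at r = 8.38×10^5 km, T = 4.96 days = 4.96 × 86400 s = 4.28544×10^5 s: μ = 4π²r³/T² = 1.26503×10^8 km³/s².
Semi-major axis of the transfer orbit: a_t = (1.070×10^5 + 8.380×10^5)/2 = 4.725×10^5 km.
Circular speed at r₁: v₁ = √(μ/r₁) = √(1.26503×10^8/1.070×10^5) = 34.38 km/s.
On the transfer ellipse at r₁, vis-viva equation gives v_p = √[μ(2/r₁ − 1/a_t)] = 45.79 km/s.
First burn Δv₁ = |v_p − v₁| = 11.41 km/s.
Circular speed at r₂: v₂ = √(μ/r₂) = 12.287 km/s.
Transfer-orbit speed at r₂: v_a = √[μ(2/r₂ − 1/a_t)] = 5.8468 km/s.
Second burn Δv₂ = |v₂ − v_a| = 6.440 km/s.
Δv = Δv₁ + Δv₂ = 11.41 + 6.440 = 17.85 km/s.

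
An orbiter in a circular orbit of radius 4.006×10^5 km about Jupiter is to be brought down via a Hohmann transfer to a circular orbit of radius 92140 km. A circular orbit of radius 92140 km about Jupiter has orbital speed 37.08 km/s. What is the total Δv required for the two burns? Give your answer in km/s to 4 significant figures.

From the circular-orbit relation v² = μ/r at r = 92140 km: μ = v²r = (37.08)² × 92140 = 1.26686×10^8 km³/s².
Semi-major axis of the transfer orbit: a_t = (4.006×10^5 + 92140)/2 = 2.4637×10^5 km.
Circular speed at r₁: v₁ = √(μ/r₁) = √(1.26686×10^8/4.006×10^5) = 17.783 km/s.
Transfer-orbit speed at r₁ (vis-viva): v_a = √[μ(2/r₁ − 1/a_t)] = 10.875 km/s.
First burn Δv₁ = |v_a − v₁| = 6.908 km/s.
Circular speed at r₂: v₂ = √(μ/r₂) = 37.08 km/s.
Transfer-orbit speed at r₂: v_p = √[μ(2/r₂ − 1/a_t)] = 47.28 km/s.
Second burn Δv₂ = |v₂ − v_p| = 10.20 km/s.
Total Δv = Δv₁ + Δv₂ = 17.11 km/s.

Δv = 17.11 km/s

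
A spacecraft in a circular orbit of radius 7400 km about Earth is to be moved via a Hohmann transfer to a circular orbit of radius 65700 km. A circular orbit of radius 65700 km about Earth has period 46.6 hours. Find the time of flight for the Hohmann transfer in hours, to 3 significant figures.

From Kepler's third law T² = 4π²r³/μ at r = 65700 km, T = 46.6 hours = 46.6 × 3600 s = 1.6776×10^5 s: μ = 4π²r³/T² = 3.97813×10^5 km³/s².
Semi-major axis of the transfer orbit: a_t = (7400 + 65700)/2 = 36550 km.
By Kepler's third law the transfer-orbit period is T = 2π√(a_t³/μ), so t = T/2 = 34800 s.
Converting: 34800 s ÷ 3600 s/hour = 9.67 hours.

t = 9.67 hours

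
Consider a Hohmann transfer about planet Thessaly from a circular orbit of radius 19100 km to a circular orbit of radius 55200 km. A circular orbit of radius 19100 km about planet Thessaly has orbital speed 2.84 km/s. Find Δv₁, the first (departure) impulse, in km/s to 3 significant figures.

From the circular-orbit relation v² = μ/r at r = 19100 km: μ = v²r = (2.84)² × 19100 = 1.54053×10^5 km³/s².
Transfer-ellipse semi-major axis a_t = (r₁ + r₂)/2 = (19100 + 55200)/2 = 37150 km.
Circular speed at r = 19100 km: v_c = √(μ/r) = 2.8400 km/s.
Vis-viva on the transfer ellipse at r = 19100 km gives v_t = √[μ(2/r − 1/a_t)] = 3.4619 km/s.
Δv₁ = |v_t − v_c| = |3.4619 − 2.8400| = 0.6219 km/s.

Δv₁ = 0.622 km/s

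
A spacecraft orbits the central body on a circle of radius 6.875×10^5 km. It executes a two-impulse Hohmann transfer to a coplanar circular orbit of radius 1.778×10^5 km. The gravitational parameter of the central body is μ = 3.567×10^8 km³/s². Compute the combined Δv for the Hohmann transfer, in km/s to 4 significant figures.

The Hohmann ellipse has a_t = (r₁ + r₂)/2 = 4.3265×10^5 km.
At r₁ the circular-orbit speed is v₁ = √(μ/r₁) = 22.778 km/s.
Transfer-orbit speed at r₁ (vis-viva equation): v_a = √[μ(2/r₁ − 1/a_t)] = 14.602 km/s.
First burn Δv₁ = |v_a − v₁| = 8.176 km/s.
Circular speed at r₂: v₂ = √(μ/r₂) = 44.79 km/s.
Transfer-orbit speed at r₂: v_p = √[μ(2/r₂ − 1/a_t)] = 56.46 km/s.
Second burn Δv₂ = |v₂ − v_p| = 11.67 km/s.
Δv = Δv₁ + Δv₂ = 8.176 + 11.67 = 19.85 km/s.

Δv = 19.85 km/s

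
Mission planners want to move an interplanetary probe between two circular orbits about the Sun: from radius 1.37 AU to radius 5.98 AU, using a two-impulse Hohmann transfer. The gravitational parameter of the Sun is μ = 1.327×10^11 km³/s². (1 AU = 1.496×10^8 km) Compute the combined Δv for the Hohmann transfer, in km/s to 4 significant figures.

In km: r₁ = 1.37 × 1.496×10^8 = 2.04952×10^8 km; r₂ = 5.98 × 1.496×10^8 = 8.94608×10^8 km.
Semi-major axis of the transfer orbit: a_t = (2.04952×10^8 + 8.94608×10^8)/2 = 5.4978×10^8 km.
Circular speed at r₁: v₁ = √(μ/r₁) = √(1.327×10^11/2.04952×10^8) = 25.4454 km/s.
On the transfer ellipse at r₁, vis-viva gives v_p = √[μ(2/r₁ − 1/a_t)] = 32.4587 km/s.
First burn Δv₁ = |v_p − v₁| = 7.013 km/s.
Circular speed at r₂: v₂ = √(μ/r₂) = 12.179 km/s.
Transfer-orbit speed at r₂: v_a = √[μ(2/r₂ − 1/a_t)] = 7.4362 km/s.
Second burn Δv₂ = |v₂ − v_a| = 4.743 km/s.
Total Δv = Δv₁ + Δv₂ = 11.76 km/s.

Δv = 11.76 km/s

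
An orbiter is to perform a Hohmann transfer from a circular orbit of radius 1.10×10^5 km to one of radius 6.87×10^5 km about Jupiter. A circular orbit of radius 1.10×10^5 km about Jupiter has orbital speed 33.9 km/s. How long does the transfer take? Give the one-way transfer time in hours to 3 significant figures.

t = 19.5 hours

From the circular-orbit relation v² = μ/r at r = 1.10×10^5 km: μ = v²r = (33.9)² × 1.10×10^5 = 1.26413×10^8 km³/s².
Transfer-ellipse semi-major axis a_t = (r₁ + r₂)/2 = (1.100×10^5 + 6.870×10^5)/2 = 3.985×10^5 km.
Transfer time t = π√(a_t³/μ) = π√((3.985×10^5)³ / 1.26413×10^8) = 70290 s.
Converting: 70290 s ÷ 3600 s/hour = 19.5 hours.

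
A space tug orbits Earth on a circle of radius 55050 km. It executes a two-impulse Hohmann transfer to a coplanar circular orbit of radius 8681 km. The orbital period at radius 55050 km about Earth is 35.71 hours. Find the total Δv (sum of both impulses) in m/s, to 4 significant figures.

From Kepler's third law T² = 4π²r³/μ at r = 55050 km, T = 35.71 hours = 35.71 × 3600 s = 1.28556×10^5 s: μ = 4π²r³/T² = 3.98517×10^5 km³/s².
The Hohmann ellipse has a_t = (r₁ + r₂)/2 = 31865.5 km.
Circular speed at r₁: v₁ = √(μ/r₁) = √(3.98517×10^5/55050) = 2.6906 km/s.
On the transfer ellipse at r₁, vis-viva gives v_a = √[μ(2/r₁ − 1/a_t)] = 1.4043 km/s.
First burn Δv₁ = |v_a − v₁| = 1.286 km/s.
Circular speed at r₂: v₂ = √(μ/r₂) = 6.775 km/s.
Transfer-orbit speed at r₂: v_p = √[μ(2/r₂ − 1/a_t)] = 8.905 km/s.
Second burn Δv₂ = |v₂ − v_p| = 2.130 km/s.
Total Δv = Δv₁ + Δv₂ = 3.416 km/s.

Δv = 3416 m/s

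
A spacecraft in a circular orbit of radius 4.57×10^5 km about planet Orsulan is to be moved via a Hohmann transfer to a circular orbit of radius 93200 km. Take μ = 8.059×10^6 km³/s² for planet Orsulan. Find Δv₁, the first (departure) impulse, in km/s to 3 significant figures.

Δv₁ = 1.76 km/s

Transfer-ellipse semi-major axis a_t = (r₁ + r₂)/2 = (4.570×10^5 + 93200)/2 = 2.751×10^5 km.
On the circular orbit at r = 4.570×10^5 km, v_c = √(μ/r) = 4.199 km/s.
Vis-viva on the transfer ellipse at r = 4.570×10^5 km gives v_t = √[μ(2/r − 1/a_t)] = 2.444 km/s.
Δv₁ = |v_t − v_c| = |2.444 − 4.199| = 1.755 km/s.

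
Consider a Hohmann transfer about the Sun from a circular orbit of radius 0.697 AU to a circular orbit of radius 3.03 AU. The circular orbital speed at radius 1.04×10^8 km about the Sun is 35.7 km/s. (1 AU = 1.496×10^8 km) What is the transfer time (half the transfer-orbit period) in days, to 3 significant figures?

t = 465 days

From the circular-orbit relation v² = μ/r at r = 1.04×10^8 km: μ = v²r = (35.7)² × 1.04×10^8 = 1.32547×10^11 km³/s².
In km: r₁ = 0.697 × 1.496×10^8 = 1.042712×10^8 km; r₂ = 3.03 × 1.496×10^8 = 4.53288×10^8 km.
Semi-major axis of the transfer orbit: a_t = (1.042712×10^8 + 4.53288×10^8)/2 = 2.787796×10^8 km.
Transfer time t = π√(a_t³/μ) = π√((2.787796×10^8)³ / 1.32547×10^11) = 4.017×10^7 s.
Converting: 4.017×10^7 s ÷ 86400 s/day = 465 days.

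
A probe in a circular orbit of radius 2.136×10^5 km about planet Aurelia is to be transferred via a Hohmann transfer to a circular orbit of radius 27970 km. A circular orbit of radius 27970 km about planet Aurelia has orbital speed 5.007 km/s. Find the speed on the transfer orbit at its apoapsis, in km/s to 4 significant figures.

From the circular-orbit relation v² = μ/r at r = 27970 km: μ = v²r = (5.007)² × 27970 = 7.01209×10^5 km³/s².
The Hohmann ellipse has a_t = (r₁ + r₂)/2 = 1.20785×10^5 km.
At apoapsis, r = 2.136×10^5 km.
From the vis-viva equation, v = √[μ(2/r − 1/a_t)] = 0.8719 km/s.

v = 0.8719 km/s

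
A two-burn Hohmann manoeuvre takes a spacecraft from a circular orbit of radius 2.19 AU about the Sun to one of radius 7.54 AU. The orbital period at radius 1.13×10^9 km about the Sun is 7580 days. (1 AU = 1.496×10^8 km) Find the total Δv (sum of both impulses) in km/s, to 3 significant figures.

From Kepler's third law T² = 4π²r³/μ at r = 1.13×10^9 km, T = 7580 days = 7580 × 86400 s = 6.54912×10^8 s: μ = 4π²r³/T² = 1.32810×10^11 km³/s².
In km: r₁ = 2.19 × 1.496×10^8 = 3.27624×10^8 km; r₂ = 7.54 × 1.496×10^8 = 1.127984×10^9 km.
Semi-major axis of the transfer orbit: a_t = (3.27624×10^8 + 1.127984×10^9)/2 = 7.27804×10^8 km.
At r₁ the circular-orbit speed is v₁ = √(μ/r₁) = 20.134 km/s.
On the transfer ellipse at r₁, v² = μ(2/r − 1/a) gives v_p = √[μ(2/r₁ − 1/a_t)] = 25.065 km/s.
First burn Δv₁ = |v_p − v₁| = 4.931 km/s.
Circular speed at r₂: v₂ = √(μ/r₂) = 10.851 km/s.
Transfer-orbit speed at r₂: v_a = √[μ(2/r₂ − 1/a_t)] = 7.2802 km/s.
Second burn Δv₂ = |v₂ − v_a| = 3.571 km/s.
Δv = Δv₁ + Δv₂ = 4.931 + 3.571 = 8.502 km/s.

Δv = 8.50 km/s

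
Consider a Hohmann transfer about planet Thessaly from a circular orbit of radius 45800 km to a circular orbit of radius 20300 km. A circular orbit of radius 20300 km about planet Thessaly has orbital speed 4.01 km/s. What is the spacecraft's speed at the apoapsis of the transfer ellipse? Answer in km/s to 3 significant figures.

v = 2.09 km/s

From the circular-orbit relation v² = μ/r at r = 20300 km: μ = v²r = (4.01)² × 20300 = 3.26426×10^5 km³/s².
Transfer-ellipse semi-major axis a_t = (r₁ + r₂)/2 = (45800 + 20300)/2 = 33050 km.
The apoapsis of the transfer ellipse is at r = 45800 km.
From the vis-viva equation, v = √[μ(2/r − 1/a_t)] = 2.092 km/s.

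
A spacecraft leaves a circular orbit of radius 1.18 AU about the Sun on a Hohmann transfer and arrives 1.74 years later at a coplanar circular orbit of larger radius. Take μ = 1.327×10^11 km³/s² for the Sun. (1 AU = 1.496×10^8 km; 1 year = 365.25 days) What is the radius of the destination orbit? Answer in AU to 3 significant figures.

In km: r₁ = 1.18 × 1.496×10^8 = 1.76528×10^8 km.
Transfer time t = 1.74 years × 365.25 × 86400 s = 5.4910224×10^7 s, and t = π√(a_t³/μ).
So a_t = (μ t²/π²)^(1/3) = (1.327×10^11 × (5.4910224×10^7)² / π²)^(1/3) = 3.4353×10^8 km.
Since a_t = (r₁ + r₂)/2, r₂ = 2a_t − r₁ = 2×3.4353×10^8 − 1.76528×10^8 = 5.10532×10^8 km.
In AU: r₂ = 5.10532×10^8 / 1.496×10^8 = 3.41 AU.

r₂ = 3.41 AU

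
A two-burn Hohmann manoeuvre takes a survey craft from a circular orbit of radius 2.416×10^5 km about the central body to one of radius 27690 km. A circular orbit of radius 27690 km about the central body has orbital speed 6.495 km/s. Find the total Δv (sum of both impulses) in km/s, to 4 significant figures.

Δv = 3.407 km/s

From the circular-orbit relation v² = μ/r at r = 27690 km: μ = v²r = (6.495)² × 27690 = 1.16810×10^6 km³/s².
The Hohmann ellipse has a_t = (r₁ + r₂)/2 = 1.34645×10^5 km.
At r₁ the circular-orbit speed is v₁ = √(μ/r₁) = 2.199 km/s.
On the transfer ellipse at r₁, vis-viva equation gives v_a = √[μ(2/r₁ − 1/a_t)] = 0.9971 km/s.
First burn Δv₁ = |v_a − v₁| = 1.202 km/s.
Circular speed at r₂: v₂ = √(μ/r₂) = 6.495 km/s.
Transfer-orbit speed at r₂: v_p = √[μ(2/r₂ − 1/a_t)] = 8.700 km/s.
Second burn Δv₂ = |v₂ − v_p| = 2.205 km/s.
Δv = Δv₁ + Δv₂ = 1.202 + 2.205 = 3.407 km/s.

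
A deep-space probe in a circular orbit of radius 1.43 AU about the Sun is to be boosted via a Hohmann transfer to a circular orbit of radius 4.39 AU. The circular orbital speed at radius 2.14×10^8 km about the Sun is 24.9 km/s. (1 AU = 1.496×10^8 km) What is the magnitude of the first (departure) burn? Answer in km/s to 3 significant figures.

From the circular-orbit relation v² = μ/r at r = 2.14×10^8 km: μ = v²r = (24.9)² × 2.14×10^8 = 1.32682×10^11 km³/s².
In km: r₁ = 1.43 × 1.496×10^8 = 2.13928×10^8 km; r₂ = 4.39 × 1.496×10^8 = 6.56744×10^8 km.
The Hohmann ellipse has a_t = (r₁ + r₂)/2 = 4.35336×10^8 km.
Circular speed at r = 2.13928×10^8 km: v_c = √(μ/r) = 24.9042 km/s.
Transfer-orbit speed at the same r (vis-viva, a = a_t): v_t = √[μ(2/r − 1/a_t)] = 30.5885 km/s.
Δv₁ = |v_t − v_c| = |30.5885 − 24.9042| = 5.684 km/s.

Δv₁ = 5.68 km/s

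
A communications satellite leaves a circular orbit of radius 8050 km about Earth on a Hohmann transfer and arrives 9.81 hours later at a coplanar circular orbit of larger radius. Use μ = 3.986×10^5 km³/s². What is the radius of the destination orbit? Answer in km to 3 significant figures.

Transfer time t = 9.81 hours = 35316 s, and t = π√(a_t³/μ).
So a_t = (μ t²/π²)^(1/3) = (3.986×10^5 × (35316)² / π²)^(1/3) = 36931 km.
Since a_t = (r₁ + r₂)/2, r₂ = 2a_t − r₁ = 2×36931 − 8050 = 65812 km.

r₂ = 65800 km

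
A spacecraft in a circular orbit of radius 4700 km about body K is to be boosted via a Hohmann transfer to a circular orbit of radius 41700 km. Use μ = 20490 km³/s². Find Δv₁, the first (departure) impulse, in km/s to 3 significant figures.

Δv₁ = 0.711 km/s

Semi-major axis of the transfer orbit: a_t = (4700 + 41700)/2 = 23200 km.
Circular speed at r = 4700 km: v_c = √(μ/r) = 2.0880 km/s.
Transfer-orbit speed at the same r (vis-viva, a = a_t): v_t = √[μ(2/r − 1/a_t)] = 2.7993 km/s.
Δv₁ = |v_t − v_c| = |2.7993 − 2.0880| = 0.7113 km/s.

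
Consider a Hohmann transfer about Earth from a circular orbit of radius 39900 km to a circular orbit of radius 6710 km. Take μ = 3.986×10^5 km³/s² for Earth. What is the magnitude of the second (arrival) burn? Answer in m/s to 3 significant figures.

Δv₂ = 2380 m/s

Semi-major axis of the transfer orbit: a_t = (39900 + 6710)/2 = 23305 km.
On the circular orbit at r = 6710 km, v_c = √(μ/r) = 7.70739 km/s.
Transfer-orbit speed at the same r (vis-viva, a = a_t): v_t = √[μ(2/r − 1/a_t)] = 10.0848 km/s.
Δv₂ = |v_t − v_c| = |10.0848 − 7.70739| = 2.377 km/s.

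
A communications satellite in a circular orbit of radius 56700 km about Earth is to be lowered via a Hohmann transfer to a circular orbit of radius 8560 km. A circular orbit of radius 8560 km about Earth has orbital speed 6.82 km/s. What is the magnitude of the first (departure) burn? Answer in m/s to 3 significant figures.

From the circular-orbit relation v² = μ/r at r = 8560 km: μ = v²r = (6.82)² × 8560 = 3.98146×10^5 km³/s².
Semi-major axis of the transfer orbit: a_t = (56700 + 8560)/2 = 32630 km.
On the circular orbit at r = 56700 km, v_c = √(μ/r) = 2.650 km/s.
Vis-viva on the transfer ellipse at r = 56700 km gives v_t = √[μ(2/r − 1/a_t)] = 1.357 km/s.
Δv₁ = |v_t − v_c| = |1.357 − 2.650| = 1.293 km/s.

Δv₁ = 1290 m/s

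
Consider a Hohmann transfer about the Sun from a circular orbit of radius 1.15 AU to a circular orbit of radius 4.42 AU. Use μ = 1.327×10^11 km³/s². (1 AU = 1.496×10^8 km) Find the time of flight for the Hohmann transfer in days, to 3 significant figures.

t = 849 days

In km: r₁ = 1.15 × 1.496×10^8 = 1.7204×10^8 km; r₂ = 4.42 × 1.496×10^8 = 6.61232×10^8 km.
Transfer-ellipse semi-major axis a_t = (r₁ + r₂)/2 = (1.7204×10^8 + 6.61232×10^8)/2 = 4.16636×10^8 km.
Transfer time t = π√(a_t³/μ) = π√((4.16636×10^8)³ / 1.327×10^11) = 7.334×10^7 s.
Converting: 7.334×10^7 s ÷ 86400 s/day = 849 days.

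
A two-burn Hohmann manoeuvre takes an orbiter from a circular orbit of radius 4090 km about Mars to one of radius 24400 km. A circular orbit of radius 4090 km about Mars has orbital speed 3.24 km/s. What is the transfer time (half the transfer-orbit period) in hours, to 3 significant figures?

From the circular-orbit relation v² = μ/r at r = 4090 km: μ = v²r = (3.24)² × 4090 = 42935.2 km³/s².
The Hohmann ellipse has a_t = (r₁ + r₂)/2 = 14245 km.
Half the transfer-orbit period gives t = π√(a_t³/μ) = 25780 s.
Converting: 25780 s ÷ 3600 s/hour = 7.16 hours.

t = 7.16 hours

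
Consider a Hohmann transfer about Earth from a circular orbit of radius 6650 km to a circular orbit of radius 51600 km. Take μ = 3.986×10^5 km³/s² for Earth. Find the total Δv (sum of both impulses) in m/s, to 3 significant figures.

Transfer-ellipse semi-major axis a_t = (r₁ + r₂)/2 = (6650 + 51600)/2 = 29125 km.
At r₁ the circular-orbit speed is v₁ = √(μ/r₁) = 7.7421 km/s.
On the transfer ellipse at r₁, v² = μ(2/r − 1/a) gives v_p = √[μ(2/r₁ − 1/a_t)] = 10.305 km/s.
First burn Δv₁ = |v_p − v₁| = 2.563 km/s.
At r₂, v₂ = √(μ/r₂) = 2.779 km/s.
Transfer-orbit speed at r₂: v_a = √[μ(2/r₂ − 1/a_t)] = 1.328 km/s.
Second burn Δv₂ = |v₂ − v_a| = 1.451 km/s.
Δv = Δv₁ + Δv₂ = 2.563 + 1.451 = 4.014 km/s.

Δv = 4010 m/s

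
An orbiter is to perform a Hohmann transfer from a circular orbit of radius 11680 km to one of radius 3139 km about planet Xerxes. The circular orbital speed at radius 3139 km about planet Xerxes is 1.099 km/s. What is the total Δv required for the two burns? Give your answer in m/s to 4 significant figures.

Δv = 479.7 m/s

From the circular-orbit relation v² = μ/r at r = 3139 km: μ = v²r = (1.099)² × 3139 = 3791.29 km³/s².
Transfer-ellipse semi-major axis a_t = (r₁ + r₂)/2 = (11680 + 3139)/2 = 7409.5 km.
At r₁ the circular-orbit speed is v₁ = √(μ/r₁) = 0.5697 km/s.
Transfer-orbit speed at r₁ (v² = μ(2/r − 1/a)): v_a = √[μ(2/r₁ − 1/a_t)] = 0.3708 km/s.
First burn Δv₁ = |v_a − v₁| = 0.1989 km/s.
Circular speed at r₂: v₂ = √(μ/r₂) = 1.0990 km/s.
Transfer-orbit speed at r₂: v_p = √[μ(2/r₂ − 1/a_t)] = 1.3798 km/s.
Second burn Δv₂ = |v₂ − v_p| = 0.2808 km/s.
Δv = Δv₁ + Δv₂ = 0.1989 + 0.2808 = 0.4797 km/s.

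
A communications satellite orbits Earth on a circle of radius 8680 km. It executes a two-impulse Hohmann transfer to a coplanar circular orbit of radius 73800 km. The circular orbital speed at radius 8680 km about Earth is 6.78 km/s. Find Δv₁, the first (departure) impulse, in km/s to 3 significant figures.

Δv₁ = 2.29 km/s

From the circular-orbit relation v² = μ/r at r = 8680 km: μ = v²r = (6.78)² × 8680 = 3.99006×10^5 km³/s².
Semi-major axis of the transfer orbit: a_t = (8680 + 73800)/2 = 41240 km.
On the circular orbit at r = 8680 km, v_c = √(μ/r) = 6.780 km/s.
Vis-viva on the transfer ellipse at r = 8680 km gives v_t = √[μ(2/r − 1/a_t)] = 9.070 km/s.
Δv₁ = |v_t − v_c| = |9.070 − 6.780| = 2.290 km/s.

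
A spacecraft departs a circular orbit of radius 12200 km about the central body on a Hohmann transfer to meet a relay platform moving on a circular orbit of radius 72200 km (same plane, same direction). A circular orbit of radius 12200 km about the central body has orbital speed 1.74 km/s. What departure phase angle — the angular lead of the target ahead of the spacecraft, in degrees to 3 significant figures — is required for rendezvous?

From the circular-orbit relation v² = μ/r at r = 12200 km: μ = v²r = (1.74)² × 12200 = 36936.7 km³/s².
Transfer-ellipse semi-major axis a_t = (r₁ + r₂)/2 = (12200 + 72200)/2 = 42200 km.
Transfer time t = π√(a_t³/μ) = 1.417×10^5 s.
The target's mean motion on its circular orbit is ω₂ = √(μ/r₂³) = 9.907×10^-6 rad/s.
Angle swept by the target during transfer: ω₂·t = 1.4038 rad = 80.43°.
The spacecraft traverses 180° on the transfer ellipse, so the target must lead by 180° − 80.43° = 99.6°.

φ = 99.6°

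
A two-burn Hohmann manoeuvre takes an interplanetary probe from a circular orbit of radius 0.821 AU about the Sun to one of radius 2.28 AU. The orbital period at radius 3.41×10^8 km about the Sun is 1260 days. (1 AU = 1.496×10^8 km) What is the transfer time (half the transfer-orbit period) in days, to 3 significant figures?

From Kepler's third law T² = 4π²r³/μ at r = 3.41×10^8 km, T = 1260 days = 1260 × 86400 s = 1.08864×10^8 s: μ = 4π²r³/T² = 1.32085×10^11 km³/s².
In km: r₁ = 0.821 × 1.496×10^8 = 1.228216×10^8 km; r₂ = 2.28 × 1.496×10^8 = 3.41088×10^8 km.
The Hohmann ellipse has a_t = (r₁ + r₂)/2 = 2.319548×10^8 km.
Transfer time t = π√(a_t³/μ) = π√((2.319548×10^8)³ / 1.32085×10^11) = 3.054×10^7 s.
Converting: 3.054×10^7 s ÷ 86400 s/day = 353 days.

t = 353 days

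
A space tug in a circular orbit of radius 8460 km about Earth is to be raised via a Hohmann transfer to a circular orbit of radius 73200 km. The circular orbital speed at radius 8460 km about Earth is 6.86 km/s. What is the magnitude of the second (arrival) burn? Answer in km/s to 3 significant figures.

Δv₂ = 1.27 km/s

From the circular-orbit relation v² = μ/r at r = 8460 km: μ = v²r = (6.86)² × 8460 = 3.98124×10^5 km³/s².
Semi-major axis of the transfer orbit: a_t = (8460 + 73200)/2 = 40830 km.
On the circular orbit at r = 73200 km, v_c = √(μ/r) = 2.33214 km/s.
Vis-viva on the transfer ellipse at r = 73200 km gives v_t = √[μ(2/r − 1/a_t)] = 1.06157 km/s.
Δv₂ = |v_t − v_c| = |1.06157 − 2.33214| = 1.271 km/s.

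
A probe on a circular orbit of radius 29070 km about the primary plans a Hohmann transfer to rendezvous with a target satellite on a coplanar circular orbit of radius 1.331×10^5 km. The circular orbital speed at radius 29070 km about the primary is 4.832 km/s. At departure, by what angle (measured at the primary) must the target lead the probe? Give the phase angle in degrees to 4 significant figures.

From the circular-orbit relation v² = μ/r at r = 29070 km: μ = v²r = (4.832)² × 29070 = 6.78733×10^5 km³/s².
Semi-major axis of the transfer orbit: a_t = (29070 + 1.331×10^5)/2 = 81085 km.
Transfer time t = π√(a_t³/μ) = 88046 s.
Target angular speed ω₂ = √(μ/r₂³) = 1.6966×10^-5 rad/s.
Angle swept by the target during transfer: ω₂·t = 1.4938 rad = 85.59°.
The probe traverses 180° on the transfer ellipse, so the target must lead by 180° − 85.59° = 94.41°.

φ = 94.41°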